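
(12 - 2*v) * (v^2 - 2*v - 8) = -2*v^3 + 16*v^2 - 8*v - 96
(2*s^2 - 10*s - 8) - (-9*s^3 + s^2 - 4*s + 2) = 9*s^3 + s^2 - 6*s - 10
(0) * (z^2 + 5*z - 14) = 0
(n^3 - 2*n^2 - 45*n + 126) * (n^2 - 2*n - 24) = n^5 - 4*n^4 - 65*n^3 + 264*n^2 + 828*n - 3024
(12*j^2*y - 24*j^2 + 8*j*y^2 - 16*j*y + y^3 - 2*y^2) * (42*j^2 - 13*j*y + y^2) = 504*j^4*y - 1008*j^4 + 180*j^3*y^2 - 360*j^3*y - 50*j^2*y^3 + 100*j^2*y^2 - 5*j*y^4 + 10*j*y^3 + y^5 - 2*y^4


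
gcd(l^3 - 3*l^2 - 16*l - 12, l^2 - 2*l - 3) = l + 1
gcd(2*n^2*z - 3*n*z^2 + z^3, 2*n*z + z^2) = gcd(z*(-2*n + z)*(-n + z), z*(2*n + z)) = z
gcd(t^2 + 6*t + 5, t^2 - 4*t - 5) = t + 1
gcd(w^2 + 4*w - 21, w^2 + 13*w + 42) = w + 7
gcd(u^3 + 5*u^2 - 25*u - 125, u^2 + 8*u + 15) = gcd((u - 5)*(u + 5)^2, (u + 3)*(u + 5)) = u + 5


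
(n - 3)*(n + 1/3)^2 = n^3 - 7*n^2/3 - 17*n/9 - 1/3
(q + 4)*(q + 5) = q^2 + 9*q + 20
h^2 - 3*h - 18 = (h - 6)*(h + 3)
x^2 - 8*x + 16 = (x - 4)^2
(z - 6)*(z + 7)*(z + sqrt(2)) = z^3 + z^2 + sqrt(2)*z^2 - 42*z + sqrt(2)*z - 42*sqrt(2)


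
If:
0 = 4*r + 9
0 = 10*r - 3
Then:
No Solution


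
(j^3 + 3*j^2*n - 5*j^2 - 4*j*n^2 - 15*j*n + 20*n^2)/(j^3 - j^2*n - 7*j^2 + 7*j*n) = (j^2 + 4*j*n - 5*j - 20*n)/(j*(j - 7))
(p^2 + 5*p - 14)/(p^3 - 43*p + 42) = (p - 2)/(p^2 - 7*p + 6)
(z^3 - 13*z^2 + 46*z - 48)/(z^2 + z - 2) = (z^3 - 13*z^2 + 46*z - 48)/(z^2 + z - 2)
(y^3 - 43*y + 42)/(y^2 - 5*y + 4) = (y^2 + y - 42)/(y - 4)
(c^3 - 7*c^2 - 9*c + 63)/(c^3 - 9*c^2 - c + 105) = (c - 3)/(c - 5)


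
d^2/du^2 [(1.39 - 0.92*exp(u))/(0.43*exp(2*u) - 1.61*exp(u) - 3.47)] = (-0.170108*exp(4*u) + 0.391127999999998*exp(3*u) - 11.123283*exp(2*u) + 17.038859*exp(u) - 18.843141)*exp(u)/(0.079507*exp(6*u) - 0.893067*exp(5*u) + 1.419*exp(4*u) + 10.240405*exp(3*u) - 11.451*exp(2*u) - 58.157547*exp(u) - 41.781923)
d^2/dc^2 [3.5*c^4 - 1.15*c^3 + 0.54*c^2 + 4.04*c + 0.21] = 42.0*c^2 - 6.9*c + 1.08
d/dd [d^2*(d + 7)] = d*(3*d + 14)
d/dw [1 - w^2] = -2*w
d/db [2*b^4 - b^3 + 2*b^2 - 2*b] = 8*b^3 - 3*b^2 + 4*b - 2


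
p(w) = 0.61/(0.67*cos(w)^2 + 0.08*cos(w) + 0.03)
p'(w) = 0.61*(1.34*sin(w)*cos(w) + 0.08*sin(w))/(0.67*cos(w)^2 + 0.08*cos(w) + 0.03)^2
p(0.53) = 1.02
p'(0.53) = 1.07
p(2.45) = 1.67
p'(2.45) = -2.77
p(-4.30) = 5.78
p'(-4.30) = -22.92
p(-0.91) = 1.84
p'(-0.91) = -3.96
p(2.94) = 1.03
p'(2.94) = -0.43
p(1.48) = 14.26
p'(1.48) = 66.94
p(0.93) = 1.92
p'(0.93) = 4.28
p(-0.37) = 0.89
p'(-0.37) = -0.62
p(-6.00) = 0.84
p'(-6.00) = 0.44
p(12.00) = 1.06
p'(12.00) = -1.20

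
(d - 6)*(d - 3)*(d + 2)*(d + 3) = d^4 - 4*d^3 - 21*d^2 + 36*d + 108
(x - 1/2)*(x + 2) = x^2 + 3*x/2 - 1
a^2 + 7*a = a*(a + 7)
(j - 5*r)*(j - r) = j^2 - 6*j*r + 5*r^2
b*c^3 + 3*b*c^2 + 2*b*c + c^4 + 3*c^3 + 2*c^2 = c*(b + c)*(c + 1)*(c + 2)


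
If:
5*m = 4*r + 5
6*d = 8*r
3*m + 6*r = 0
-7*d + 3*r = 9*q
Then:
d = -10/21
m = 5/7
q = 95/378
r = -5/14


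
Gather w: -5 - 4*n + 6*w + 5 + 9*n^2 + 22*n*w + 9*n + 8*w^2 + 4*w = 9*n^2 + 5*n + 8*w^2 + w*(22*n + 10)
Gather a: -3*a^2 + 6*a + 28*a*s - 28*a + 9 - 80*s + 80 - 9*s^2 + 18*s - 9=-3*a^2 + a*(28*s - 22) - 9*s^2 - 62*s + 80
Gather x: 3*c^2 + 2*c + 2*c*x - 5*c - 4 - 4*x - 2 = 3*c^2 - 3*c + x*(2*c - 4) - 6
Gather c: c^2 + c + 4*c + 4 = c^2 + 5*c + 4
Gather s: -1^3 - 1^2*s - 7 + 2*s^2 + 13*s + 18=2*s^2 + 12*s + 10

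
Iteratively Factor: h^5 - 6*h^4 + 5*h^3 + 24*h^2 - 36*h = (h - 2)*(h^4 - 4*h^3 - 3*h^2 + 18*h) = (h - 2)*(h + 2)*(h^3 - 6*h^2 + 9*h) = h*(h - 2)*(h + 2)*(h^2 - 6*h + 9) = h*(h - 3)*(h - 2)*(h + 2)*(h - 3)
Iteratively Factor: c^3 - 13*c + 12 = (c + 4)*(c^2 - 4*c + 3) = (c - 1)*(c + 4)*(c - 3)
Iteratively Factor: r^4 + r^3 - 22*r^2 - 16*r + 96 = (r + 3)*(r^3 - 2*r^2 - 16*r + 32) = (r + 3)*(r + 4)*(r^2 - 6*r + 8) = (r - 2)*(r + 3)*(r + 4)*(r - 4)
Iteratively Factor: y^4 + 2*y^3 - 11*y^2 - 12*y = (y - 3)*(y^3 + 5*y^2 + 4*y) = y*(y - 3)*(y^2 + 5*y + 4) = y*(y - 3)*(y + 4)*(y + 1)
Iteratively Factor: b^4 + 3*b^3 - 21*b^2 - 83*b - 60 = (b + 3)*(b^3 - 21*b - 20) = (b + 1)*(b + 3)*(b^2 - b - 20) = (b - 5)*(b + 1)*(b + 3)*(b + 4)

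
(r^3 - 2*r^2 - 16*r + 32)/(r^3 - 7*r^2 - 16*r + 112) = (r - 2)/(r - 7)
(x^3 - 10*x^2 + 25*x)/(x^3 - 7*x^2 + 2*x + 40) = x*(x - 5)/(x^2 - 2*x - 8)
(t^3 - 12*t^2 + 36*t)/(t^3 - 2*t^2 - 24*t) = (t - 6)/(t + 4)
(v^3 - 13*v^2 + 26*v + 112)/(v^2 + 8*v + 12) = (v^2 - 15*v + 56)/(v + 6)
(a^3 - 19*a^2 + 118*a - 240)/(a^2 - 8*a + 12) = (a^2 - 13*a + 40)/(a - 2)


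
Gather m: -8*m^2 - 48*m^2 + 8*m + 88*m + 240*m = -56*m^2 + 336*m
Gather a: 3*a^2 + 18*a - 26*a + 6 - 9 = 3*a^2 - 8*a - 3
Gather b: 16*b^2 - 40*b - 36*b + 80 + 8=16*b^2 - 76*b + 88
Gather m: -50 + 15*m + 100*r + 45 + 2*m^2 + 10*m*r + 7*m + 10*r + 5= 2*m^2 + m*(10*r + 22) + 110*r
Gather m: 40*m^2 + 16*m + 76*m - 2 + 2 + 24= 40*m^2 + 92*m + 24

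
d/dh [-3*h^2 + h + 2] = 1 - 6*h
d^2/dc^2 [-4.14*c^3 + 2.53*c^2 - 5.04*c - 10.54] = 5.06 - 24.84*c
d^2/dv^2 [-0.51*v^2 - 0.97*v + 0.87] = -1.02000000000000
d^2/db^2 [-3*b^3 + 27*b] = -18*b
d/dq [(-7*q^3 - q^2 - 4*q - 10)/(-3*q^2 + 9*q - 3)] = (7*q^4 - 42*q^3 + 14*q^2 - 18*q + 34)/(3*(q^4 - 6*q^3 + 11*q^2 - 6*q + 1))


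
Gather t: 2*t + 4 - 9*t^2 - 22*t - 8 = -9*t^2 - 20*t - 4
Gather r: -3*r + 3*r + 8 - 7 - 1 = 0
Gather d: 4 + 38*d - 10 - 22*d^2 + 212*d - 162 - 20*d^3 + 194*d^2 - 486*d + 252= -20*d^3 + 172*d^2 - 236*d + 84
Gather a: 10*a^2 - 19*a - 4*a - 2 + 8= 10*a^2 - 23*a + 6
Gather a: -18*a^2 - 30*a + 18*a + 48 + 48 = -18*a^2 - 12*a + 96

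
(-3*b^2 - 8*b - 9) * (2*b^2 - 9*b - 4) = -6*b^4 + 11*b^3 + 66*b^2 + 113*b + 36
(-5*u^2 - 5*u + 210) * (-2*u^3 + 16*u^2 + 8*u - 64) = 10*u^5 - 70*u^4 - 540*u^3 + 3640*u^2 + 2000*u - 13440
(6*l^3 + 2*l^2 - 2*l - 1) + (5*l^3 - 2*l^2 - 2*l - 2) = 11*l^3 - 4*l - 3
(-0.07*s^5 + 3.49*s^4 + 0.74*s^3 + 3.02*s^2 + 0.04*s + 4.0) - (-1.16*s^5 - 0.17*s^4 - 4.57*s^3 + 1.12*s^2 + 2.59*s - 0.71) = 1.09*s^5 + 3.66*s^4 + 5.31*s^3 + 1.9*s^2 - 2.55*s + 4.71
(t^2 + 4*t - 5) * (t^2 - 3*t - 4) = t^4 + t^3 - 21*t^2 - t + 20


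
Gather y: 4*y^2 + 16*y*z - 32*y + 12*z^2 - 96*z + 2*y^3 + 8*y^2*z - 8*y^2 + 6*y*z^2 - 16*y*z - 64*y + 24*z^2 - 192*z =2*y^3 + y^2*(8*z - 4) + y*(6*z^2 - 96) + 36*z^2 - 288*z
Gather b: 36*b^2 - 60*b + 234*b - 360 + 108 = 36*b^2 + 174*b - 252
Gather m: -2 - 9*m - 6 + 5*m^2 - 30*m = 5*m^2 - 39*m - 8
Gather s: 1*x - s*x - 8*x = -s*x - 7*x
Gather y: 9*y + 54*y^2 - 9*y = 54*y^2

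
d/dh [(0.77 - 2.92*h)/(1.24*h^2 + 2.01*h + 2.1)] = (3.6208*h^2 - 1.9096*h - 7.6797)/(1.5376*h^4 + 4.9848*h^3 + 9.2481*h^2 + 8.442*h + 4.41)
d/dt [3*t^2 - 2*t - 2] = 6*t - 2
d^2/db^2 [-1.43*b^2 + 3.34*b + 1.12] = -2.86000000000000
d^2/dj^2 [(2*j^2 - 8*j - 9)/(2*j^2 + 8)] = (-8*j^3 - 51*j^2 + 96*j + 68)/(j^6 + 12*j^4 + 48*j^2 + 64)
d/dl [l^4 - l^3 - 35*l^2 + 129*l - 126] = 4*l^3 - 3*l^2 - 70*l + 129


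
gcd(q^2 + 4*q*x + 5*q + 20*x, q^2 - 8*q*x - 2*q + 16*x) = 1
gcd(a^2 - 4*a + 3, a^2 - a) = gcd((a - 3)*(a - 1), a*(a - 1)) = a - 1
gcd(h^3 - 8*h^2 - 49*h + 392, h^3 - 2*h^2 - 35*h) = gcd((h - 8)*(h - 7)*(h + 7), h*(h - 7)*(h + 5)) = h - 7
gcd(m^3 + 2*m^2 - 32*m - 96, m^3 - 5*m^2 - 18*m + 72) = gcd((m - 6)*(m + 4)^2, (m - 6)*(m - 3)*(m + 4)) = m^2 - 2*m - 24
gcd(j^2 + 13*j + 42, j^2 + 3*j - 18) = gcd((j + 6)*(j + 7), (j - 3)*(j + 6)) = j + 6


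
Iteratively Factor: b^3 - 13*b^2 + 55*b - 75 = (b - 3)*(b^2 - 10*b + 25) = (b - 5)*(b - 3)*(b - 5)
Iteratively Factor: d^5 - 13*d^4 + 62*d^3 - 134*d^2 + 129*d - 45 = (d - 1)*(d^4 - 12*d^3 + 50*d^2 - 84*d + 45) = (d - 3)*(d - 1)*(d^3 - 9*d^2 + 23*d - 15) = (d - 3)^2*(d - 1)*(d^2 - 6*d + 5) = (d - 3)^2*(d - 1)^2*(d - 5)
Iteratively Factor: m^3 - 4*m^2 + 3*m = (m - 3)*(m^2 - m) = (m - 3)*(m - 1)*(m)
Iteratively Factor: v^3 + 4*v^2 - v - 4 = (v + 4)*(v^2 - 1) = (v + 1)*(v + 4)*(v - 1)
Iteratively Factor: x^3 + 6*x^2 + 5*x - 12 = (x - 1)*(x^2 + 7*x + 12) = (x - 1)*(x + 3)*(x + 4)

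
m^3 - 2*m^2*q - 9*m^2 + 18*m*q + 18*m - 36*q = (m - 6)*(m - 3)*(m - 2*q)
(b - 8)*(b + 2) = b^2 - 6*b - 16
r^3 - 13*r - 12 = (r - 4)*(r + 1)*(r + 3)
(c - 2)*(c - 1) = c^2 - 3*c + 2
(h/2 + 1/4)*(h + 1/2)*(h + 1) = h^3/2 + h^2 + 5*h/8 + 1/8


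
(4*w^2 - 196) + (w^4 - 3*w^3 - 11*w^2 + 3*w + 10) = w^4 - 3*w^3 - 7*w^2 + 3*w - 186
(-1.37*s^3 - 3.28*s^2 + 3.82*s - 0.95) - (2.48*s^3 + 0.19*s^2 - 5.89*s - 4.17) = -3.85*s^3 - 3.47*s^2 + 9.71*s + 3.22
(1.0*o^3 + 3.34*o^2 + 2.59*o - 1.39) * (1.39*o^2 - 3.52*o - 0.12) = 1.39*o^5 + 1.1226*o^4 - 8.2767*o^3 - 11.4497*o^2 + 4.582*o + 0.1668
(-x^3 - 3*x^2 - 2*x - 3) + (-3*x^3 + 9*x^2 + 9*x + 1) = -4*x^3 + 6*x^2 + 7*x - 2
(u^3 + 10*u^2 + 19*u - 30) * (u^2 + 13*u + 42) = u^5 + 23*u^4 + 191*u^3 + 637*u^2 + 408*u - 1260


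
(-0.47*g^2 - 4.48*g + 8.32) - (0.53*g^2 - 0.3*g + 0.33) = -1.0*g^2 - 4.18*g + 7.99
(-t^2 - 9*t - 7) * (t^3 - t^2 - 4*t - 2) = -t^5 - 8*t^4 + 6*t^3 + 45*t^2 + 46*t + 14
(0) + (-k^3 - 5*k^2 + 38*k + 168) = -k^3 - 5*k^2 + 38*k + 168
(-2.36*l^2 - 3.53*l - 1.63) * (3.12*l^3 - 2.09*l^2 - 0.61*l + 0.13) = -7.3632*l^5 - 6.0812*l^4 + 3.7317*l^3 + 5.2532*l^2 + 0.5354*l - 0.2119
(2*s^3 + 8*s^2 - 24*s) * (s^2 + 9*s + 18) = 2*s^5 + 26*s^4 + 84*s^3 - 72*s^2 - 432*s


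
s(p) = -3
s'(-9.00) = 0.00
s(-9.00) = -3.00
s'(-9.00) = 0.00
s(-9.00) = -3.00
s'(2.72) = 0.00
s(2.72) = -3.00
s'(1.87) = 0.00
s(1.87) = -3.00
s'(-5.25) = 0.00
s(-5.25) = -3.00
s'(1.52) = 0.00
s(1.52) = -3.00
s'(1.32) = 0.00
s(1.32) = -3.00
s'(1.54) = 0.00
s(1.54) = -3.00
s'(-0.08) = 0.00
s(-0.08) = -3.00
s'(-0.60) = 0.00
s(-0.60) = -3.00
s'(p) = 0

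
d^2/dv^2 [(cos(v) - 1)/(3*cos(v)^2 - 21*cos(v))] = (-3*sin(v)^4/cos(v)^3 + sin(v)^2 - 20 + 37/cos(v) + 42/cos(v)^2 - 95/cos(v)^3)/(3*(cos(v) - 7)^3)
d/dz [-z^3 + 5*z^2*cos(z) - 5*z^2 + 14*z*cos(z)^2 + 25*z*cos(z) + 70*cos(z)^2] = -5*z^2*sin(z) - 3*z^2 - 25*z*sin(z) - 14*z*sin(2*z) + 10*z*cos(z) - 10*z - 70*sin(2*z) + 14*cos(z)^2 + 25*cos(z)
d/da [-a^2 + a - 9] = 1 - 2*a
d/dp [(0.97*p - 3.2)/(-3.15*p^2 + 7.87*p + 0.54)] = (3.0555*p^2 - 20.16*p + 25.7078)/(9.9225*p^4 - 49.581*p^3 + 58.5349*p^2 + 8.4996*p + 0.2916)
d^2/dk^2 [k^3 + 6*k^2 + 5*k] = 6*k + 12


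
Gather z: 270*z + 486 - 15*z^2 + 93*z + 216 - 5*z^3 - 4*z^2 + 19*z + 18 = -5*z^3 - 19*z^2 + 382*z + 720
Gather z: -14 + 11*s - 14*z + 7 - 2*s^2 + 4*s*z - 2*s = -2*s^2 + 9*s + z*(4*s - 14) - 7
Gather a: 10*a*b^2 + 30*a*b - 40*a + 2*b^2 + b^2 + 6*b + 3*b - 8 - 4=a*(10*b^2 + 30*b - 40) + 3*b^2 + 9*b - 12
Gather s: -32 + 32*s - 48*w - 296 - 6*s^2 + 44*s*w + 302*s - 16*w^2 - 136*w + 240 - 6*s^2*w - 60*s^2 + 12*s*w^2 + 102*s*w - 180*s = s^2*(-6*w - 66) + s*(12*w^2 + 146*w + 154) - 16*w^2 - 184*w - 88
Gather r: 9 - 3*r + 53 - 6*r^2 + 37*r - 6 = -6*r^2 + 34*r + 56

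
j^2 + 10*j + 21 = (j + 3)*(j + 7)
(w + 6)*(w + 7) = w^2 + 13*w + 42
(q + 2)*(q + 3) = q^2 + 5*q + 6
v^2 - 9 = (v - 3)*(v + 3)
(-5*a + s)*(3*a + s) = -15*a^2 - 2*a*s + s^2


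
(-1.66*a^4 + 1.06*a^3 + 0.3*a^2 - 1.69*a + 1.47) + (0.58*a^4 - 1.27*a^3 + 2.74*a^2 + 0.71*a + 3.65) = -1.08*a^4 - 0.21*a^3 + 3.04*a^2 - 0.98*a + 5.12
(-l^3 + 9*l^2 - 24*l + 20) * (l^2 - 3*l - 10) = -l^5 + 12*l^4 - 41*l^3 + 2*l^2 + 180*l - 200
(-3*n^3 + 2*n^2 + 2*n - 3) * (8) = -24*n^3 + 16*n^2 + 16*n - 24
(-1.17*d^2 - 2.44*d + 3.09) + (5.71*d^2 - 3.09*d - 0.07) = 4.54*d^2 - 5.53*d + 3.02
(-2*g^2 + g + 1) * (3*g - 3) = -6*g^3 + 9*g^2 - 3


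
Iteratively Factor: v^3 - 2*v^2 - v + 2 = (v - 1)*(v^2 - v - 2) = (v - 2)*(v - 1)*(v + 1)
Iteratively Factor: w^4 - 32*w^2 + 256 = (w + 4)*(w^3 - 4*w^2 - 16*w + 64) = (w + 4)^2*(w^2 - 8*w + 16) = (w - 4)*(w + 4)^2*(w - 4)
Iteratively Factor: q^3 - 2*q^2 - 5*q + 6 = (q - 3)*(q^2 + q - 2) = (q - 3)*(q - 1)*(q + 2)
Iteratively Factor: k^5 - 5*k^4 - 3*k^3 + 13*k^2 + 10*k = (k + 1)*(k^4 - 6*k^3 + 3*k^2 + 10*k) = (k + 1)^2*(k^3 - 7*k^2 + 10*k) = k*(k + 1)^2*(k^2 - 7*k + 10) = k*(k - 2)*(k + 1)^2*(k - 5)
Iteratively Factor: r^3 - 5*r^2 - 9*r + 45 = (r - 5)*(r^2 - 9) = (r - 5)*(r + 3)*(r - 3)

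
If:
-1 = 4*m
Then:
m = -1/4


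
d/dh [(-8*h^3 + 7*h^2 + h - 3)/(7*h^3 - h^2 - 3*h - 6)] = (-41*h^4 + 34*h^3 + 187*h^2 - 90*h - 15)/(49*h^6 - 14*h^5 - 41*h^4 - 78*h^3 + 21*h^2 + 36*h + 36)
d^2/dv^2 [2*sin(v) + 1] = -2*sin(v)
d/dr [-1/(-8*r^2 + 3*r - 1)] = (3 - 16*r)/(8*r^2 - 3*r + 1)^2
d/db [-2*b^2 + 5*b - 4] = 5 - 4*b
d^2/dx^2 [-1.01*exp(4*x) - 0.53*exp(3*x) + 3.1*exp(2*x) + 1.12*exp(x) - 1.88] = (-16.16*exp(3*x) - 4.77*exp(2*x) + 12.4*exp(x) + 1.12)*exp(x)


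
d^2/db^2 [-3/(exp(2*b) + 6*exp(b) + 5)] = 6*(-4*(exp(b) + 3)^2*exp(b) + (2*exp(b) + 3)*(exp(2*b) + 6*exp(b) + 5))*exp(b)/(exp(2*b) + 6*exp(b) + 5)^3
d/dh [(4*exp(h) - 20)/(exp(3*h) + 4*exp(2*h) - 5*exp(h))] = 4*(-2*exp(3*h) + 11*exp(2*h) + 40*exp(h) - 25)*exp(-h)/(exp(4*h) + 8*exp(3*h) + 6*exp(2*h) - 40*exp(h) + 25)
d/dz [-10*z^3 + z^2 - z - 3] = -30*z^2 + 2*z - 1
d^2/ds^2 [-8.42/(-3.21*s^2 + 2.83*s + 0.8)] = (173.521044*s^2 - 152.979612*s - 8.42*(6.42*s - 2.83)*(12.84*s - 5.66) - 43.24512)/(-3.21*s^2 + 2.83*s + 0.8)^3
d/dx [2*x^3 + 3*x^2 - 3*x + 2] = 6*x^2 + 6*x - 3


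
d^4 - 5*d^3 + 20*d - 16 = (d - 4)*(d - 2)*(d - 1)*(d + 2)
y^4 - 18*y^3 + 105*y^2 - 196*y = y*(y - 7)^2*(y - 4)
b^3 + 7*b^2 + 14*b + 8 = (b + 1)*(b + 2)*(b + 4)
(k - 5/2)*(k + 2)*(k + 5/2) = k^3 + 2*k^2 - 25*k/4 - 25/2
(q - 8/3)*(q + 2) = q^2 - 2*q/3 - 16/3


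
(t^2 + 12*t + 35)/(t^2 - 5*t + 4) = (t^2 + 12*t + 35)/(t^2 - 5*t + 4)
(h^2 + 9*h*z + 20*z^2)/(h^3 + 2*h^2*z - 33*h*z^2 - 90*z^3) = (-h - 4*z)/(-h^2 + 3*h*z + 18*z^2)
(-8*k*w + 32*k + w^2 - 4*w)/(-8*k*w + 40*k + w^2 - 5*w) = (w - 4)/(w - 5)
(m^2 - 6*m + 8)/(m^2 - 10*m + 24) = (m - 2)/(m - 6)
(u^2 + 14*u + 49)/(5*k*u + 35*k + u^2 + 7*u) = (u + 7)/(5*k + u)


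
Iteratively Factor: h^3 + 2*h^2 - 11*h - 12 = (h - 3)*(h^2 + 5*h + 4) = (h - 3)*(h + 1)*(h + 4)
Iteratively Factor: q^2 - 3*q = (q - 3)*(q)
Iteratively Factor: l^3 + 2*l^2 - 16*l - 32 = (l + 2)*(l^2 - 16) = (l - 4)*(l + 2)*(l + 4)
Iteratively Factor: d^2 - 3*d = (d)*(d - 3)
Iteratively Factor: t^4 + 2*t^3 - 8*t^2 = (t + 4)*(t^3 - 2*t^2) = (t - 2)*(t + 4)*(t^2) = t*(t - 2)*(t + 4)*(t)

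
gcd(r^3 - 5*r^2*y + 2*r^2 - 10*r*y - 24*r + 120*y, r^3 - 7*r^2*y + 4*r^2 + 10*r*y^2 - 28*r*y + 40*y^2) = -r + 5*y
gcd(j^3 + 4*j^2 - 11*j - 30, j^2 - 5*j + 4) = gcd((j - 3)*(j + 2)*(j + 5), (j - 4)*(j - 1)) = 1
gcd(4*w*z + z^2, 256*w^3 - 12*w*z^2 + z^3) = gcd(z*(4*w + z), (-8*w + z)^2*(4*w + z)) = 4*w + z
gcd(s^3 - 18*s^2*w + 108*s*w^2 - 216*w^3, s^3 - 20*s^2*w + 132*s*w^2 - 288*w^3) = s^2 - 12*s*w + 36*w^2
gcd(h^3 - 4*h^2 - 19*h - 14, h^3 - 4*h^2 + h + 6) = h + 1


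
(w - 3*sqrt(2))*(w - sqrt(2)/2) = w^2 - 7*sqrt(2)*w/2 + 3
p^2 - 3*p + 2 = (p - 2)*(p - 1)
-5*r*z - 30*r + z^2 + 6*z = (-5*r + z)*(z + 6)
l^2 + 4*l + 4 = (l + 2)^2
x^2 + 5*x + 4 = (x + 1)*(x + 4)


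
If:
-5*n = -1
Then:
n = 1/5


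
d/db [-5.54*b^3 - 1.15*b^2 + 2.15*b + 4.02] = -16.62*b^2 - 2.3*b + 2.15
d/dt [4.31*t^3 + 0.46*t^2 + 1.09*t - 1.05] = 12.93*t^2 + 0.92*t + 1.09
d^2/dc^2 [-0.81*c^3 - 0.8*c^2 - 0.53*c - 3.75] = -4.86*c - 1.6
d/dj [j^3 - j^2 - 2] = j*(3*j - 2)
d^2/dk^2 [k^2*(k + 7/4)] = 6*k + 7/2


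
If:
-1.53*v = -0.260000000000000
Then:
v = 0.17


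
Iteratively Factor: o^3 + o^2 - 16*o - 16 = (o + 4)*(o^2 - 3*o - 4) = (o + 1)*(o + 4)*(o - 4)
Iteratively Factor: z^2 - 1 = (z + 1)*(z - 1)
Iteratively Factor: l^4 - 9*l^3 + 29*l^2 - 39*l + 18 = (l - 3)*(l^3 - 6*l^2 + 11*l - 6) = (l - 3)*(l - 2)*(l^2 - 4*l + 3) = (l - 3)^2*(l - 2)*(l - 1)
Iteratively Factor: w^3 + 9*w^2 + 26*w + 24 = (w + 2)*(w^2 + 7*w + 12) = (w + 2)*(w + 4)*(w + 3)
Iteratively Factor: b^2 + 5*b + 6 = (b + 2)*(b + 3)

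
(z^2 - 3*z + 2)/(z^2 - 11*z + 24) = (z^2 - 3*z + 2)/(z^2 - 11*z + 24)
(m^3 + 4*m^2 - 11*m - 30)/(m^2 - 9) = (m^2 + 7*m + 10)/(m + 3)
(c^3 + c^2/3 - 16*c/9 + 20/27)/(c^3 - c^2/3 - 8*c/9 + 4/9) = (c + 5/3)/(c + 1)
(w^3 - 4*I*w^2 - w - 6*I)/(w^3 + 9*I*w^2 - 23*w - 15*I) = (w^2 - 5*I*w - 6)/(w^2 + 8*I*w - 15)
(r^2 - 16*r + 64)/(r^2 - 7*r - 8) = (r - 8)/(r + 1)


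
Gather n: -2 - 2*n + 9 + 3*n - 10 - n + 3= 0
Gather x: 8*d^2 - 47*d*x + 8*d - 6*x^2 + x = 8*d^2 + 8*d - 6*x^2 + x*(1 - 47*d)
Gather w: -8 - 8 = -16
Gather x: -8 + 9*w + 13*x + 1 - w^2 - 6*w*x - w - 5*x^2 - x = -w^2 + 8*w - 5*x^2 + x*(12 - 6*w) - 7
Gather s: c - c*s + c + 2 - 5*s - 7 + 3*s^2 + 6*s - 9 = 2*c + 3*s^2 + s*(1 - c) - 14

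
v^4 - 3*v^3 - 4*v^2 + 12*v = v*(v - 3)*(v - 2)*(v + 2)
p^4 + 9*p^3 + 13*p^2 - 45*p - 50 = (p - 2)*(p + 1)*(p + 5)^2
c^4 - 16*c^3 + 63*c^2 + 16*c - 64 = (c - 8)^2*(c - 1)*(c + 1)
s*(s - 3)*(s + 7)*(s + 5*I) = s^4 + 4*s^3 + 5*I*s^3 - 21*s^2 + 20*I*s^2 - 105*I*s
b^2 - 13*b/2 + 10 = (b - 4)*(b - 5/2)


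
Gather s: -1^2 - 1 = -2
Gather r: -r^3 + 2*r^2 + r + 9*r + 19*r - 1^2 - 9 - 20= -r^3 + 2*r^2 + 29*r - 30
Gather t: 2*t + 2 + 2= 2*t + 4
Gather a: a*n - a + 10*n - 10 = a*(n - 1) + 10*n - 10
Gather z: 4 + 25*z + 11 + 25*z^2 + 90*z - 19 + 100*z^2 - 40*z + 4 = 125*z^2 + 75*z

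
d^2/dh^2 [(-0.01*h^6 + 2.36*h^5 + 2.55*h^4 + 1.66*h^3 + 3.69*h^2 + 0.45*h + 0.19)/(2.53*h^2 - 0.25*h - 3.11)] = (-0.768108*h^8 + 90.826494*h^7 + 11.424112*h^6 - 342.525834*h^5 - 67.28337*h^4 + 525.004036*h^3 + 485.211348*h^2 + 116.857476*h + 73.694052)/(16.194277*h^6 - 4.800675*h^5 - 59.246022*h^4 + 11.786825*h^3 + 72.828114*h^2 - 7.254075*h - 30.080231)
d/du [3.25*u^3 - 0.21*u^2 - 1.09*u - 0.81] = 9.75*u^2 - 0.42*u - 1.09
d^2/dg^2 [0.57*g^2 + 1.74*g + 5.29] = 1.14000000000000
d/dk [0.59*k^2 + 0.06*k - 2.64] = 1.18*k + 0.06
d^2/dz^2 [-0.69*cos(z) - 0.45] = 0.69*cos(z)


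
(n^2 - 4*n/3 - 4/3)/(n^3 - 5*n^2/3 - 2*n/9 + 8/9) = 3*(n - 2)/(3*n^2 - 7*n + 4)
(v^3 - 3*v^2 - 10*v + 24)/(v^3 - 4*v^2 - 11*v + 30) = (v - 4)/(v - 5)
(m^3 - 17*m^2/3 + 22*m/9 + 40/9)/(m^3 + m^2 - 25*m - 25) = (9*m^2 - 6*m - 8)/(9*(m^2 + 6*m + 5))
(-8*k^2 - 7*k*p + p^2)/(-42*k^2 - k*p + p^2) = (8*k^2 + 7*k*p - p^2)/(42*k^2 + k*p - p^2)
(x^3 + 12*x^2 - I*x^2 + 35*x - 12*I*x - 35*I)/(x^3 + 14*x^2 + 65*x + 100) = (x^2 + x*(7 - I) - 7*I)/(x^2 + 9*x + 20)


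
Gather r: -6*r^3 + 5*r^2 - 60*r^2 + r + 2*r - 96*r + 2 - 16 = -6*r^3 - 55*r^2 - 93*r - 14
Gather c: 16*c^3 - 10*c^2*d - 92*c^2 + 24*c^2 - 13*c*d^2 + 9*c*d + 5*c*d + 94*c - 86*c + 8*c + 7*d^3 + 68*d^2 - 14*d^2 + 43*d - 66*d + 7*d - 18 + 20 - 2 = 16*c^3 + c^2*(-10*d - 68) + c*(-13*d^2 + 14*d + 16) + 7*d^3 + 54*d^2 - 16*d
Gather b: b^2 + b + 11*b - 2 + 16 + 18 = b^2 + 12*b + 32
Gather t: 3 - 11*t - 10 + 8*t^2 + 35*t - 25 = 8*t^2 + 24*t - 32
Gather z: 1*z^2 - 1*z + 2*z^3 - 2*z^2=2*z^3 - z^2 - z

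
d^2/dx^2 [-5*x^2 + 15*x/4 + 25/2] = -10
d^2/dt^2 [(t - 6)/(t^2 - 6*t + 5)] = 2*(3*(4 - t)*(t^2 - 6*t + 5) + 4*(t - 6)*(t - 3)^2)/(t^2 - 6*t + 5)^3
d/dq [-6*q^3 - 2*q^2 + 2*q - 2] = -18*q^2 - 4*q + 2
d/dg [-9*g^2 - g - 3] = -18*g - 1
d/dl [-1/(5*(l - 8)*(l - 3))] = (2*l - 11)/(5*(l - 8)^2*(l - 3)^2)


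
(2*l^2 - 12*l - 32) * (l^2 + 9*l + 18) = 2*l^4 + 6*l^3 - 104*l^2 - 504*l - 576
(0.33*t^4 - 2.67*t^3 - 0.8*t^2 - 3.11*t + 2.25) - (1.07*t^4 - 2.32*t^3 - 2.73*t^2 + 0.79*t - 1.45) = -0.74*t^4 - 0.35*t^3 + 1.93*t^2 - 3.9*t + 3.7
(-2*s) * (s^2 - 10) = -2*s^3 + 20*s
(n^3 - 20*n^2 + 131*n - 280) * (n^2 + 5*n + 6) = n^5 - 15*n^4 + 37*n^3 + 255*n^2 - 614*n - 1680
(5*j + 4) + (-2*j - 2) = 3*j + 2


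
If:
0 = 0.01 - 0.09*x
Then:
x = 0.11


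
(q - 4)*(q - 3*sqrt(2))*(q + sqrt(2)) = q^3 - 4*q^2 - 2*sqrt(2)*q^2 - 6*q + 8*sqrt(2)*q + 24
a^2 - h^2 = (a - h)*(a + h)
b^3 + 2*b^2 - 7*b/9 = b*(b - 1/3)*(b + 7/3)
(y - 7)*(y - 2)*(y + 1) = y^3 - 8*y^2 + 5*y + 14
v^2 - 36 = (v - 6)*(v + 6)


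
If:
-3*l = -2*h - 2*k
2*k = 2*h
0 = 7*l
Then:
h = 0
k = 0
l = 0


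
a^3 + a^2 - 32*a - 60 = (a - 6)*(a + 2)*(a + 5)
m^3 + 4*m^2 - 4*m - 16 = (m - 2)*(m + 2)*(m + 4)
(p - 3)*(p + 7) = p^2 + 4*p - 21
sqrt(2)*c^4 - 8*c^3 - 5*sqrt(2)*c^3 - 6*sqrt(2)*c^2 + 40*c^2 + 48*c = c*(c - 6)*(c - 4*sqrt(2))*(sqrt(2)*c + sqrt(2))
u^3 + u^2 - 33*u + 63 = (u - 3)^2*(u + 7)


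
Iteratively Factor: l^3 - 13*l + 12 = (l - 3)*(l^2 + 3*l - 4) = (l - 3)*(l - 1)*(l + 4)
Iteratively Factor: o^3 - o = (o + 1)*(o^2 - o) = (o - 1)*(o + 1)*(o)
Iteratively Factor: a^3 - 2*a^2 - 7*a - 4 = (a + 1)*(a^2 - 3*a - 4) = (a + 1)^2*(a - 4)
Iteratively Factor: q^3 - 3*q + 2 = (q - 1)*(q^2 + q - 2) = (q - 1)^2*(q + 2)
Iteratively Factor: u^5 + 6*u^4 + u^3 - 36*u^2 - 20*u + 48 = (u - 2)*(u^4 + 8*u^3 + 17*u^2 - 2*u - 24) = (u - 2)*(u - 1)*(u^3 + 9*u^2 + 26*u + 24) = (u - 2)*(u - 1)*(u + 3)*(u^2 + 6*u + 8) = (u - 2)*(u - 1)*(u + 3)*(u + 4)*(u + 2)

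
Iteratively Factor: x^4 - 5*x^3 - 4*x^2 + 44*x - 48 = (x - 4)*(x^3 - x^2 - 8*x + 12) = (x - 4)*(x - 2)*(x^2 + x - 6) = (x - 4)*(x - 2)*(x + 3)*(x - 2)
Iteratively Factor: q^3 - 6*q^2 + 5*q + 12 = (q - 3)*(q^2 - 3*q - 4) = (q - 4)*(q - 3)*(q + 1)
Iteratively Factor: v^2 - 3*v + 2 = (v - 1)*(v - 2)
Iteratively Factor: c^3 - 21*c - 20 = (c + 1)*(c^2 - c - 20) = (c - 5)*(c + 1)*(c + 4)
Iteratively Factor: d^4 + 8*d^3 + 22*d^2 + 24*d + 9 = (d + 3)*(d^3 + 5*d^2 + 7*d + 3) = (d + 1)*(d + 3)*(d^2 + 4*d + 3) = (d + 1)*(d + 3)^2*(d + 1)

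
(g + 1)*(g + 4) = g^2 + 5*g + 4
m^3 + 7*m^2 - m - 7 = (m - 1)*(m + 1)*(m + 7)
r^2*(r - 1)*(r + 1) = r^4 - r^2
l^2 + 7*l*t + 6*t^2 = (l + t)*(l + 6*t)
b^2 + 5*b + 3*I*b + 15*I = (b + 5)*(b + 3*I)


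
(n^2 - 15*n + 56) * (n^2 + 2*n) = n^4 - 13*n^3 + 26*n^2 + 112*n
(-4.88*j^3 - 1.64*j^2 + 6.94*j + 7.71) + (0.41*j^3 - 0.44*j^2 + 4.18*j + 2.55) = -4.47*j^3 - 2.08*j^2 + 11.12*j + 10.26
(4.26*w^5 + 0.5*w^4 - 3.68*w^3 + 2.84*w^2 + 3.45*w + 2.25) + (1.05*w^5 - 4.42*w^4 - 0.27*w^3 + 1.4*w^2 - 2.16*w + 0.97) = 5.31*w^5 - 3.92*w^4 - 3.95*w^3 + 4.24*w^2 + 1.29*w + 3.22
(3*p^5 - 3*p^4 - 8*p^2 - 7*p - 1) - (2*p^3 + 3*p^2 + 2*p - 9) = 3*p^5 - 3*p^4 - 2*p^3 - 11*p^2 - 9*p + 8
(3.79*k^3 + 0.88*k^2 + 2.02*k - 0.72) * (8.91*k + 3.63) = 33.7689*k^4 + 21.5985*k^3 + 21.1926*k^2 + 0.917400000000001*k - 2.6136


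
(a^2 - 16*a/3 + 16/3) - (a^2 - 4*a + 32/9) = 16/9 - 4*a/3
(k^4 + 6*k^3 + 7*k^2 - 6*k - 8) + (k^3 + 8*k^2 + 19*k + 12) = k^4 + 7*k^3 + 15*k^2 + 13*k + 4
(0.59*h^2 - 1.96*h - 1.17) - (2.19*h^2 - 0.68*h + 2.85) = -1.6*h^2 - 1.28*h - 4.02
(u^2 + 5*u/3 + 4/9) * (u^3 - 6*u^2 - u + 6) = u^5 - 13*u^4/3 - 95*u^3/9 + 5*u^2/3 + 86*u/9 + 8/3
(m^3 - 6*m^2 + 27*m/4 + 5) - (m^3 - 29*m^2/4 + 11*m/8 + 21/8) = 5*m^2/4 + 43*m/8 + 19/8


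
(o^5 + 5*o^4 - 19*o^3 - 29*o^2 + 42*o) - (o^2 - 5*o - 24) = o^5 + 5*o^4 - 19*o^3 - 30*o^2 + 47*o + 24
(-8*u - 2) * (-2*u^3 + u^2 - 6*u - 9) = 16*u^4 - 4*u^3 + 46*u^2 + 84*u + 18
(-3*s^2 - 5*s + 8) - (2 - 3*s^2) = 6 - 5*s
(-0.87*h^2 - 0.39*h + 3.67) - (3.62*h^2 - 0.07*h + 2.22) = -4.49*h^2 - 0.32*h + 1.45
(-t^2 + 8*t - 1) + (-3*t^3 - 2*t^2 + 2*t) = -3*t^3 - 3*t^2 + 10*t - 1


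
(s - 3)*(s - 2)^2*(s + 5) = s^4 - 2*s^3 - 19*s^2 + 68*s - 60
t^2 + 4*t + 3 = (t + 1)*(t + 3)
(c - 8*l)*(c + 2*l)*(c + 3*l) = c^3 - 3*c^2*l - 34*c*l^2 - 48*l^3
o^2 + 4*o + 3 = (o + 1)*(o + 3)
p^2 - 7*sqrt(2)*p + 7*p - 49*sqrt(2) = (p + 7)*(p - 7*sqrt(2))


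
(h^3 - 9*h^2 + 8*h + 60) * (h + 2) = h^4 - 7*h^3 - 10*h^2 + 76*h + 120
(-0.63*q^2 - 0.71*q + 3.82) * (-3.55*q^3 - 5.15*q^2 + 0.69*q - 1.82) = 2.2365*q^5 + 5.765*q^4 - 10.3392*q^3 - 19.0163*q^2 + 3.928*q - 6.9524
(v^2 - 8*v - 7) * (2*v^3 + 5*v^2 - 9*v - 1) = 2*v^5 - 11*v^4 - 63*v^3 + 36*v^2 + 71*v + 7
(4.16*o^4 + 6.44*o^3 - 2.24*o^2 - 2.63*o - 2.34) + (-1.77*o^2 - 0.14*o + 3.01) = 4.16*o^4 + 6.44*o^3 - 4.01*o^2 - 2.77*o + 0.67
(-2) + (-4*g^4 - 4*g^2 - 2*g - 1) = -4*g^4 - 4*g^2 - 2*g - 3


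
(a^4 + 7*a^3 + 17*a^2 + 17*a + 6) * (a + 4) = a^5 + 11*a^4 + 45*a^3 + 85*a^2 + 74*a + 24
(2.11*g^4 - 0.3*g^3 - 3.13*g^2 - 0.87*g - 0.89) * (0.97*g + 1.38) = 2.0467*g^5 + 2.6208*g^4 - 3.4501*g^3 - 5.1633*g^2 - 2.0639*g - 1.2282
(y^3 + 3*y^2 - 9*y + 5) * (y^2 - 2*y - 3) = y^5 + y^4 - 18*y^3 + 14*y^2 + 17*y - 15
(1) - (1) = 0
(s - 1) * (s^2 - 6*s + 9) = s^3 - 7*s^2 + 15*s - 9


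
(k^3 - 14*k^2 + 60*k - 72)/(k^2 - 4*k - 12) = (k^2 - 8*k + 12)/(k + 2)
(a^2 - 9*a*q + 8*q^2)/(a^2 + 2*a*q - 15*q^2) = (a^2 - 9*a*q + 8*q^2)/(a^2 + 2*a*q - 15*q^2)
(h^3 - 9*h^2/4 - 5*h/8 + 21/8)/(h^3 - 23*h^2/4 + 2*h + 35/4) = (h - 3/2)/(h - 5)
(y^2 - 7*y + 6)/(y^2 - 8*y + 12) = (y - 1)/(y - 2)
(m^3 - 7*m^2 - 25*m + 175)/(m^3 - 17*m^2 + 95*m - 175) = (m + 5)/(m - 5)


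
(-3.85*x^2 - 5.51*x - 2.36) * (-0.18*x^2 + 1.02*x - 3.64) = 0.693*x^4 - 2.9352*x^3 + 8.8186*x^2 + 17.6492*x + 8.5904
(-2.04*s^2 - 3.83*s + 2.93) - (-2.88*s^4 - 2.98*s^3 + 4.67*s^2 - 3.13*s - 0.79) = 2.88*s^4 + 2.98*s^3 - 6.71*s^2 - 0.7*s + 3.72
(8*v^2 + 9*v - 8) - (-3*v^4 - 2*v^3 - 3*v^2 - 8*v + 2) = 3*v^4 + 2*v^3 + 11*v^2 + 17*v - 10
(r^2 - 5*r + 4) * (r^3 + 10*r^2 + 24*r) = r^5 + 5*r^4 - 22*r^3 - 80*r^2 + 96*r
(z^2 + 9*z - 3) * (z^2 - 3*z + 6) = z^4 + 6*z^3 - 24*z^2 + 63*z - 18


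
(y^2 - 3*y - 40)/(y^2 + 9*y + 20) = (y - 8)/(y + 4)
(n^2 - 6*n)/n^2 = (n - 6)/n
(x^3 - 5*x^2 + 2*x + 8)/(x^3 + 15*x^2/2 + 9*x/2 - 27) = 2*(x^3 - 5*x^2 + 2*x + 8)/(2*x^3 + 15*x^2 + 9*x - 54)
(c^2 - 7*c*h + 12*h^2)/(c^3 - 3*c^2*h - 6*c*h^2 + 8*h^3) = (c - 3*h)/(c^2 + c*h - 2*h^2)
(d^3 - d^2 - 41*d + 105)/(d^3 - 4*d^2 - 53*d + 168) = (d - 5)/(d - 8)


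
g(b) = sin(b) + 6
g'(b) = cos(b)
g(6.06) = 5.78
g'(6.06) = 0.98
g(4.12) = 5.17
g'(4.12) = -0.56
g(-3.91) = 6.69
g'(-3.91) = -0.72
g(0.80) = 6.72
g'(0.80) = 0.70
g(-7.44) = 5.08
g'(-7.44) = 0.40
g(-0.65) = 5.39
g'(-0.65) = 0.80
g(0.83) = 6.74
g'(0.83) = 0.67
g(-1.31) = 5.03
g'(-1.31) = 0.26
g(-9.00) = 5.59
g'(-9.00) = -0.91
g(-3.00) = 5.86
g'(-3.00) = -0.99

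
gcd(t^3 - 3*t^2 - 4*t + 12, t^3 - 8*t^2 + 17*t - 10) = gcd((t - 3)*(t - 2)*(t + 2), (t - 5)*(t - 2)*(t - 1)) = t - 2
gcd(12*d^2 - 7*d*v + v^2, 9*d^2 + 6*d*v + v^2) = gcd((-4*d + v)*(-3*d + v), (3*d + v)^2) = 1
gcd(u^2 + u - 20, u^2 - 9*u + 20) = u - 4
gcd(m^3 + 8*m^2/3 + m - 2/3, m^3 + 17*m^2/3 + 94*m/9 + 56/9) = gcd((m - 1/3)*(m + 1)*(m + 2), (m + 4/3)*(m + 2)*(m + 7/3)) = m + 2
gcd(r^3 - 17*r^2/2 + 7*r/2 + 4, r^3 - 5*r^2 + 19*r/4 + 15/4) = r + 1/2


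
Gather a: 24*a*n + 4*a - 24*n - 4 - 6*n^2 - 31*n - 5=a*(24*n + 4) - 6*n^2 - 55*n - 9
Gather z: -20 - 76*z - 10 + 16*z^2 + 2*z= 16*z^2 - 74*z - 30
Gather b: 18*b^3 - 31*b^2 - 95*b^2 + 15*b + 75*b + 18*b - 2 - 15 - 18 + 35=18*b^3 - 126*b^2 + 108*b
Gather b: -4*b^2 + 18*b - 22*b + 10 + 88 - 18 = -4*b^2 - 4*b + 80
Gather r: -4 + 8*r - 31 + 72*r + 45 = 80*r + 10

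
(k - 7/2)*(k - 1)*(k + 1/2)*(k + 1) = k^4 - 3*k^3 - 11*k^2/4 + 3*k + 7/4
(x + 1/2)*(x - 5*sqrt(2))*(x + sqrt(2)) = x^3 - 4*sqrt(2)*x^2 + x^2/2 - 10*x - 2*sqrt(2)*x - 5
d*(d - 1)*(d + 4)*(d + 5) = d^4 + 8*d^3 + 11*d^2 - 20*d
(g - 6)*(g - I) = g^2 - 6*g - I*g + 6*I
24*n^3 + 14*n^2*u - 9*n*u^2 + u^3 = (-6*n + u)*(-4*n + u)*(n + u)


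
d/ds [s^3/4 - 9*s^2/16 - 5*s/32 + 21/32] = 3*s^2/4 - 9*s/8 - 5/32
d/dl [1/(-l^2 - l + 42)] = (2*l + 1)/(l^2 + l - 42)^2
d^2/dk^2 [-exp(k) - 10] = -exp(k)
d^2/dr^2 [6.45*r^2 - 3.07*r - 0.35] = 12.9000000000000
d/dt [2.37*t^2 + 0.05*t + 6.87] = 4.74*t + 0.05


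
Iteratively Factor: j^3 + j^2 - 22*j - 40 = (j - 5)*(j^2 + 6*j + 8) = (j - 5)*(j + 4)*(j + 2)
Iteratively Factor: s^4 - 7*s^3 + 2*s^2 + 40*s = (s - 5)*(s^3 - 2*s^2 - 8*s) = (s - 5)*(s + 2)*(s^2 - 4*s) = s*(s - 5)*(s + 2)*(s - 4)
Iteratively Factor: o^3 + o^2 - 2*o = (o)*(o^2 + o - 2) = o*(o + 2)*(o - 1)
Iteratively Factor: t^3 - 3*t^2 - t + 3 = (t + 1)*(t^2 - 4*t + 3) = (t - 1)*(t + 1)*(t - 3)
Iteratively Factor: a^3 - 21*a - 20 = (a - 5)*(a^2 + 5*a + 4) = (a - 5)*(a + 4)*(a + 1)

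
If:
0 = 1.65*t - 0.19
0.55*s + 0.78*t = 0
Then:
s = -0.16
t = 0.12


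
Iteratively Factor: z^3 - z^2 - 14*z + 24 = (z + 4)*(z^2 - 5*z + 6) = (z - 2)*(z + 4)*(z - 3)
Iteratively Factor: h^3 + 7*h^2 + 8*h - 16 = (h + 4)*(h^2 + 3*h - 4) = (h + 4)^2*(h - 1)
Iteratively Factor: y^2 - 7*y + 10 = (y - 5)*(y - 2)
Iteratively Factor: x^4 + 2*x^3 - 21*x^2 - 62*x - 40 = (x + 1)*(x^3 + x^2 - 22*x - 40) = (x + 1)*(x + 2)*(x^2 - x - 20) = (x - 5)*(x + 1)*(x + 2)*(x + 4)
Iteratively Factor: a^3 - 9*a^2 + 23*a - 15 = (a - 1)*(a^2 - 8*a + 15) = (a - 5)*(a - 1)*(a - 3)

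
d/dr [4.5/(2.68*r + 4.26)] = -12.06/(2.68*r + 4.26)^2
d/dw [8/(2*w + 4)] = -4/(w + 2)^2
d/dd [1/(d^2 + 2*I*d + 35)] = 2*(-d - I)/(d^2 + 2*I*d + 35)^2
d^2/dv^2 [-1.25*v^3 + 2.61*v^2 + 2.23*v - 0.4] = 5.22 - 7.5*v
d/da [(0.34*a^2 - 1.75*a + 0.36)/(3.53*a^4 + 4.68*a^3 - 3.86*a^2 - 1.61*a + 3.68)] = (-2.4004*a^5 + 16.9413*a^4 + 11.2968*a^3 - 12.3568*a^2 + 5.2816*a - 5.8604)/(12.4609*a^8 + 33.0408*a^7 - 5.3492*a^6 - 47.4962*a^5 + 25.8108*a^4 + 46.874*a^3 - 25.8175*a^2 - 11.8496*a + 13.5424)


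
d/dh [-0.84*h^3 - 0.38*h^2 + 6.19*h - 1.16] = -2.52*h^2 - 0.76*h + 6.19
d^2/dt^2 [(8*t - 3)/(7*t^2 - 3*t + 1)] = 2*(3*(15 - 56*t)*(7*t^2 - 3*t + 1) + (8*t - 3)*(14*t - 3)^2)/(7*t^2 - 3*t + 1)^3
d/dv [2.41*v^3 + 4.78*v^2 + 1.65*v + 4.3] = 7.23*v^2 + 9.56*v + 1.65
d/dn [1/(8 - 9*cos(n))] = -9*sin(n)/(9*cos(n) - 8)^2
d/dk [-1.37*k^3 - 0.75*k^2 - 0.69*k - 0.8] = -4.11*k^2 - 1.5*k - 0.69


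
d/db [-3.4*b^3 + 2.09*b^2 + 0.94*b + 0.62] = -10.2*b^2 + 4.18*b + 0.94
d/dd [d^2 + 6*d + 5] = 2*d + 6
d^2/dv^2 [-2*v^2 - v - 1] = -4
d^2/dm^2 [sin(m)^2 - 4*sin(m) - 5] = 4*sin(m) + 2*cos(2*m)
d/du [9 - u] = -1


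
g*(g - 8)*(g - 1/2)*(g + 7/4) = g^4 - 27*g^3/4 - 87*g^2/8 + 7*g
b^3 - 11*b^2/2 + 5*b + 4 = (b - 4)*(b - 2)*(b + 1/2)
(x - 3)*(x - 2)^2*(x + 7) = x^4 - 33*x^2 + 100*x - 84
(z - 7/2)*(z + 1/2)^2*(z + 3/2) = z^4 - z^3 - 7*z^2 - 23*z/4 - 21/16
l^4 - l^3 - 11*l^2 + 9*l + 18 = (l - 3)*(l - 2)*(l + 1)*(l + 3)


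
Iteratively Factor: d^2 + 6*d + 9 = (d + 3)*(d + 3)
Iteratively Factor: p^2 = (p)*(p)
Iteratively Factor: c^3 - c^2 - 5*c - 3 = (c + 1)*(c^2 - 2*c - 3) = (c + 1)^2*(c - 3)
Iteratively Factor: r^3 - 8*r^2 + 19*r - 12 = (r - 1)*(r^2 - 7*r + 12) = (r - 4)*(r - 1)*(r - 3)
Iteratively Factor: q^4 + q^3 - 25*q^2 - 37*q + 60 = (q + 3)*(q^3 - 2*q^2 - 19*q + 20) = (q - 1)*(q + 3)*(q^2 - q - 20) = (q - 5)*(q - 1)*(q + 3)*(q + 4)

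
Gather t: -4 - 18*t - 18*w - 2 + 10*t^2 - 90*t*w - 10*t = 10*t^2 + t*(-90*w - 28) - 18*w - 6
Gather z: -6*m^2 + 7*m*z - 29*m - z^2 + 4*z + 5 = -6*m^2 - 29*m - z^2 + z*(7*m + 4) + 5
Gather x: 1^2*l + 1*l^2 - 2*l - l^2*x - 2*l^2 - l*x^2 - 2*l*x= -l^2 - l*x^2 - l + x*(-l^2 - 2*l)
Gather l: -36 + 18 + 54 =36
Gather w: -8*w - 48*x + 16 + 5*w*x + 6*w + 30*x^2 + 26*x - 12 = w*(5*x - 2) + 30*x^2 - 22*x + 4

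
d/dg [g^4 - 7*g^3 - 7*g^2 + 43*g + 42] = 4*g^3 - 21*g^2 - 14*g + 43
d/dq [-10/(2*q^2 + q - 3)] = 10*(4*q + 1)/(2*q^2 + q - 3)^2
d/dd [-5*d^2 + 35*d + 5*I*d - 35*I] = -10*d + 35 + 5*I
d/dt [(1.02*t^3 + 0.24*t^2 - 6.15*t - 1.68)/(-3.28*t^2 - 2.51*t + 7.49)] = (-3.3456*t^4 - 5.1204*t^3 + 2.145*t^2 - 7.4256*t - 50.2803)/(10.7584*t^4 + 16.4656*t^3 - 42.8343*t^2 - 37.5998*t + 56.1001)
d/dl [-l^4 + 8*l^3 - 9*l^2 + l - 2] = -4*l^3 + 24*l^2 - 18*l + 1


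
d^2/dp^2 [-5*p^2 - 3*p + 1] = -10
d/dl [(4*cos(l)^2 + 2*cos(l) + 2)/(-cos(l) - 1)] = 4*(cos(l) + 2)*sin(l)*cos(l)/(cos(l) + 1)^2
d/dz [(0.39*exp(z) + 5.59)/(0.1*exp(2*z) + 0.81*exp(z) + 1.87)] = (-(0.2*exp(z) + 0.81)*(0.39*exp(z) + 5.59) + 0.039*exp(2*z) + 0.3159*exp(z) + 0.7293)*exp(z)/(0.1*exp(2*z) + 0.81*exp(z) + 1.87)^2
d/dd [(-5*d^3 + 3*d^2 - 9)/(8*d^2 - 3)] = d*(-40*d^3 + 45*d + 126)/(64*d^4 - 48*d^2 + 9)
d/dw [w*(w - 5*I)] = 2*w - 5*I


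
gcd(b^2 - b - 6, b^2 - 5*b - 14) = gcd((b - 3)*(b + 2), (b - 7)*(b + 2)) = b + 2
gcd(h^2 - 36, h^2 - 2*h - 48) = h + 6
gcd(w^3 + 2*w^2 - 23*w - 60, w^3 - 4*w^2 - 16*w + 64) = w + 4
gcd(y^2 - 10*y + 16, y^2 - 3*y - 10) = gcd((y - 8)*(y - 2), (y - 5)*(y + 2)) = 1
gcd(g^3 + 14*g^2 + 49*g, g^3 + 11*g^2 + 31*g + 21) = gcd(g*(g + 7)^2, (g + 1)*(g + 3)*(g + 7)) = g + 7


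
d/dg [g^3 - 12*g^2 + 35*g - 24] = 3*g^2 - 24*g + 35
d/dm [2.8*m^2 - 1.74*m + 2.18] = 5.6*m - 1.74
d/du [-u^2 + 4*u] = 4 - 2*u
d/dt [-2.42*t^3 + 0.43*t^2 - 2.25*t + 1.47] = -7.26*t^2 + 0.86*t - 2.25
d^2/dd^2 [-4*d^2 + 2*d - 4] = -8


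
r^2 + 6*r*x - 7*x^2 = (r - x)*(r + 7*x)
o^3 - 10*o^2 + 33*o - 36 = (o - 4)*(o - 3)^2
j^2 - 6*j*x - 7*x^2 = (j - 7*x)*(j + x)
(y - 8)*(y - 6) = y^2 - 14*y + 48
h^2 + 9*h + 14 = (h + 2)*(h + 7)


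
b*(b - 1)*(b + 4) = b^3 + 3*b^2 - 4*b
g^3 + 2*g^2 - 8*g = g*(g - 2)*(g + 4)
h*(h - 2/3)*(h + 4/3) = h^3 + 2*h^2/3 - 8*h/9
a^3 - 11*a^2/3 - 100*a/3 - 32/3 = (a - 8)*(a + 1/3)*(a + 4)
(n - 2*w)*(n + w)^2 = n^3 - 3*n*w^2 - 2*w^3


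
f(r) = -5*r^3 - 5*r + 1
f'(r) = -15*r^2 - 5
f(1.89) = -42.21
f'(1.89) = -58.58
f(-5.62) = 916.62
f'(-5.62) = -478.77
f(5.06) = -672.07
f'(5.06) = -389.05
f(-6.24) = 1247.05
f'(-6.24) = -589.06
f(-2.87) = 133.55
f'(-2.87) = -128.55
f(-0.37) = 3.10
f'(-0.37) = -7.05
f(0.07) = 0.65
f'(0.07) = -5.07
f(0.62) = -3.29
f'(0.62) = -10.77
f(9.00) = -3689.00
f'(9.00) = -1220.00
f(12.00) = -8699.00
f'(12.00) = -2165.00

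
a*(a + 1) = a^2 + a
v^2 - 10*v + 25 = (v - 5)^2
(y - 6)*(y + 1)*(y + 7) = y^3 + 2*y^2 - 41*y - 42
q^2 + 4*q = q*(q + 4)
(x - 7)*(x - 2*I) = x^2 - 7*x - 2*I*x + 14*I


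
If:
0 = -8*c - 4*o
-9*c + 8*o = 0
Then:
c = 0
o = 0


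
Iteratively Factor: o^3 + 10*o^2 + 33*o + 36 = (o + 4)*(o^2 + 6*o + 9) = (o + 3)*(o + 4)*(o + 3)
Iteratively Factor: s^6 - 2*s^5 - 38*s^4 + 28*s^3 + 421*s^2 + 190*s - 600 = (s - 5)*(s^5 + 3*s^4 - 23*s^3 - 87*s^2 - 14*s + 120) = (s - 5)*(s + 3)*(s^4 - 23*s^2 - 18*s + 40) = (s - 5)*(s - 1)*(s + 3)*(s^3 + s^2 - 22*s - 40) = (s - 5)*(s - 1)*(s + 3)*(s + 4)*(s^2 - 3*s - 10) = (s - 5)*(s - 1)*(s + 2)*(s + 3)*(s + 4)*(s - 5)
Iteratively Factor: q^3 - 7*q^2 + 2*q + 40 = (q - 4)*(q^2 - 3*q - 10) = (q - 5)*(q - 4)*(q + 2)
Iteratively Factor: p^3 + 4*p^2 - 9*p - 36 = (p + 3)*(p^2 + p - 12) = (p + 3)*(p + 4)*(p - 3)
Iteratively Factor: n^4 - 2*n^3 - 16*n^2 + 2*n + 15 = (n - 1)*(n^3 - n^2 - 17*n - 15) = (n - 5)*(n - 1)*(n^2 + 4*n + 3) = (n - 5)*(n - 1)*(n + 3)*(n + 1)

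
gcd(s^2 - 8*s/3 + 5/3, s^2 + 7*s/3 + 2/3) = 1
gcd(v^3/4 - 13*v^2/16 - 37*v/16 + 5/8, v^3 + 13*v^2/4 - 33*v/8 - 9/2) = 1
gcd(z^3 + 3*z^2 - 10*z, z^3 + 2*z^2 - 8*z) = z^2 - 2*z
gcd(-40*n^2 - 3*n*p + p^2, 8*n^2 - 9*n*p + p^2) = -8*n + p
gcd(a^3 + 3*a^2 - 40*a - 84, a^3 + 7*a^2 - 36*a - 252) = a^2 + a - 42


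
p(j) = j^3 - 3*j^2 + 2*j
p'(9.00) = 191.00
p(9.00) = 504.00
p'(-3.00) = 47.00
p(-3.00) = -60.00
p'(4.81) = 42.55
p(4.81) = 51.50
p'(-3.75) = 66.69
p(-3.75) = -102.42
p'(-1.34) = 15.43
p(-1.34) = -10.47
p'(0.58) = -0.47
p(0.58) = 0.35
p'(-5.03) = 108.08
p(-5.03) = -213.23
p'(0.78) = -0.85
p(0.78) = 0.21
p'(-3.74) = 66.40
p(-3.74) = -101.76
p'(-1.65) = 20.07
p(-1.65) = -15.96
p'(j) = 3*j^2 - 6*j + 2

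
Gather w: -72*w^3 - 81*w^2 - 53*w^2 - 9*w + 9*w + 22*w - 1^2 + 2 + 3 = -72*w^3 - 134*w^2 + 22*w + 4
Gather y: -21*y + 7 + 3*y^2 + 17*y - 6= 3*y^2 - 4*y + 1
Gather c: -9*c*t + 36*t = -9*c*t + 36*t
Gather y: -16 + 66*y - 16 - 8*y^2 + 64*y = -8*y^2 + 130*y - 32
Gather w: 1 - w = 1 - w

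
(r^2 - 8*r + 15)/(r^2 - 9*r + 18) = (r - 5)/(r - 6)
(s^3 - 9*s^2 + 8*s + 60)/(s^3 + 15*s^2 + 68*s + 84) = (s^2 - 11*s + 30)/(s^2 + 13*s + 42)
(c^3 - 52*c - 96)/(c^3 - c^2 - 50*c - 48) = (c + 2)/(c + 1)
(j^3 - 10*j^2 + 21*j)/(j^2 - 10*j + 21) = j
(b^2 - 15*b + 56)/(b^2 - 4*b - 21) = (b - 8)/(b + 3)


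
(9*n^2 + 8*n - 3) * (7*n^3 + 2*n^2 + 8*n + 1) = 63*n^5 + 74*n^4 + 67*n^3 + 67*n^2 - 16*n - 3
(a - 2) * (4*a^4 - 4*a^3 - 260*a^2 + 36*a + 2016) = 4*a^5 - 12*a^4 - 252*a^3 + 556*a^2 + 1944*a - 4032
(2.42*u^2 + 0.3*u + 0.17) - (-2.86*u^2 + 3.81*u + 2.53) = 5.28*u^2 - 3.51*u - 2.36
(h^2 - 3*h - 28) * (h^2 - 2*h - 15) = h^4 - 5*h^3 - 37*h^2 + 101*h + 420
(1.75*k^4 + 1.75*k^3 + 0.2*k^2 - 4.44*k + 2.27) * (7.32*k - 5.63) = 12.81*k^5 + 2.9575*k^4 - 8.3885*k^3 - 33.6268*k^2 + 41.6136*k - 12.7801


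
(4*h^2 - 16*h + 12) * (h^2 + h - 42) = 4*h^4 - 12*h^3 - 172*h^2 + 684*h - 504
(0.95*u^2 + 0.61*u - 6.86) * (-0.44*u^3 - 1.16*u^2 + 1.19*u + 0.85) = -0.418*u^5 - 1.3704*u^4 + 3.4413*u^3 + 9.491*u^2 - 7.6449*u - 5.831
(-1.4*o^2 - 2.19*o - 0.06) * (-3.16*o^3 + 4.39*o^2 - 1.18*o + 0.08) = 4.424*o^5 + 0.774400000000001*o^4 - 7.7725*o^3 + 2.2088*o^2 - 0.1044*o - 0.0048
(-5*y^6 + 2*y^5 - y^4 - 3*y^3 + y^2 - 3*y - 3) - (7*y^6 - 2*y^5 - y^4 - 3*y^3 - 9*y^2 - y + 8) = -12*y^6 + 4*y^5 + 10*y^2 - 2*y - 11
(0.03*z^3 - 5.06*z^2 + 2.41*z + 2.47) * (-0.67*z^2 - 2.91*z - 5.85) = -0.0201*z^5 + 3.3029*z^4 + 12.9344*z^3 + 20.933*z^2 - 21.2862*z - 14.4495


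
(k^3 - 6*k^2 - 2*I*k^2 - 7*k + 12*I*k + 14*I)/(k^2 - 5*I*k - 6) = (k^2 - 6*k - 7)/(k - 3*I)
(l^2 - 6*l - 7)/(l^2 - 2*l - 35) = (l + 1)/(l + 5)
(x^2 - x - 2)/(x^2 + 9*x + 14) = (x^2 - x - 2)/(x^2 + 9*x + 14)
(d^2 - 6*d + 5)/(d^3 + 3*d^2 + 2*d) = (d^2 - 6*d + 5)/(d*(d^2 + 3*d + 2))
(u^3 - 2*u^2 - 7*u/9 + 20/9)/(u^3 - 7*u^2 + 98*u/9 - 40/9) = (3*u^2 - 2*u - 5)/(3*u^2 - 17*u + 10)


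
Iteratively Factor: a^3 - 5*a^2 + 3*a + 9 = (a + 1)*(a^2 - 6*a + 9) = (a - 3)*(a + 1)*(a - 3)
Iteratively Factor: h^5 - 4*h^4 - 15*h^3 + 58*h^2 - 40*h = (h - 1)*(h^4 - 3*h^3 - 18*h^2 + 40*h) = (h - 5)*(h - 1)*(h^3 + 2*h^2 - 8*h) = (h - 5)*(h - 2)*(h - 1)*(h^2 + 4*h) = h*(h - 5)*(h - 2)*(h - 1)*(h + 4)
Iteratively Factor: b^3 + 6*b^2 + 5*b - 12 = (b + 3)*(b^2 + 3*b - 4) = (b + 3)*(b + 4)*(b - 1)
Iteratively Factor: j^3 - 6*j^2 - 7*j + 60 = (j - 5)*(j^2 - j - 12) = (j - 5)*(j - 4)*(j + 3)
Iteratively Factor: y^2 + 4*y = (y)*(y + 4)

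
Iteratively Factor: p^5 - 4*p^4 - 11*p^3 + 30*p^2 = (p - 2)*(p^4 - 2*p^3 - 15*p^2) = p*(p - 2)*(p^3 - 2*p^2 - 15*p) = p*(p - 5)*(p - 2)*(p^2 + 3*p) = p^2*(p - 5)*(p - 2)*(p + 3)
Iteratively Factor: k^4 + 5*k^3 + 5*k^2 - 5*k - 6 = (k + 1)*(k^3 + 4*k^2 + k - 6) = (k + 1)*(k + 3)*(k^2 + k - 2) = (k + 1)*(k + 2)*(k + 3)*(k - 1)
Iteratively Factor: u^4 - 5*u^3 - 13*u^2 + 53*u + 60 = (u - 5)*(u^3 - 13*u - 12) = (u - 5)*(u + 1)*(u^2 - u - 12) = (u - 5)*(u - 4)*(u + 1)*(u + 3)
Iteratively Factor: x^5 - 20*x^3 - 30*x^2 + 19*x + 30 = (x + 2)*(x^4 - 2*x^3 - 16*x^2 + 2*x + 15) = (x + 2)*(x + 3)*(x^3 - 5*x^2 - x + 5) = (x + 1)*(x + 2)*(x + 3)*(x^2 - 6*x + 5) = (x - 1)*(x + 1)*(x + 2)*(x + 3)*(x - 5)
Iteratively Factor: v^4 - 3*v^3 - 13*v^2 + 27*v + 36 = (v - 3)*(v^3 - 13*v - 12) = (v - 3)*(v + 3)*(v^2 - 3*v - 4) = (v - 3)*(v + 1)*(v + 3)*(v - 4)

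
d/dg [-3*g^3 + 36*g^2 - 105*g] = -9*g^2 + 72*g - 105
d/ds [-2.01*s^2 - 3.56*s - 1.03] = -4.02*s - 3.56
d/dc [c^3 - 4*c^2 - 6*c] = 3*c^2 - 8*c - 6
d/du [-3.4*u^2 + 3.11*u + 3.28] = 3.11 - 6.8*u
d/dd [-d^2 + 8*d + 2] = 8 - 2*d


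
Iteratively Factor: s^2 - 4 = (s - 2)*(s + 2)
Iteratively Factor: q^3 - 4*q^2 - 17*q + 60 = (q + 4)*(q^2 - 8*q + 15) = (q - 3)*(q + 4)*(q - 5)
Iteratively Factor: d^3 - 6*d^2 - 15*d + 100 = (d + 4)*(d^2 - 10*d + 25) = (d - 5)*(d + 4)*(d - 5)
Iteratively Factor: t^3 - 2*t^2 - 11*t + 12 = (t - 1)*(t^2 - t - 12) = (t - 4)*(t - 1)*(t + 3)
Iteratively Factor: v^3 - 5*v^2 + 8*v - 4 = (v - 2)*(v^2 - 3*v + 2) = (v - 2)^2*(v - 1)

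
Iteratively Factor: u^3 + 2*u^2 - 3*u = (u + 3)*(u^2 - u) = u*(u + 3)*(u - 1)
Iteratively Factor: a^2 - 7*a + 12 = (a - 4)*(a - 3)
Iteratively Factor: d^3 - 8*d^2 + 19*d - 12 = (d - 4)*(d^2 - 4*d + 3) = (d - 4)*(d - 1)*(d - 3)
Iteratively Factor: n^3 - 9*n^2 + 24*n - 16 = (n - 1)*(n^2 - 8*n + 16) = (n - 4)*(n - 1)*(n - 4)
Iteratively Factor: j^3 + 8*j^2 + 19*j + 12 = (j + 1)*(j^2 + 7*j + 12) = (j + 1)*(j + 3)*(j + 4)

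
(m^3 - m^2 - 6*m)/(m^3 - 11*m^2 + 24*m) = (m + 2)/(m - 8)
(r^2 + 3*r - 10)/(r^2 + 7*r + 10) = (r - 2)/(r + 2)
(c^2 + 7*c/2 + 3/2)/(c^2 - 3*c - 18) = (c + 1/2)/(c - 6)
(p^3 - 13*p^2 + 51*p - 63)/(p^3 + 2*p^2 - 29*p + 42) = (p^2 - 10*p + 21)/(p^2 + 5*p - 14)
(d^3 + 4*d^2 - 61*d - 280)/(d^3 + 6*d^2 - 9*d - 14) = (d^2 - 3*d - 40)/(d^2 - d - 2)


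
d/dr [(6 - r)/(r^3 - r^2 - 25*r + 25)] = (-r^3 + r^2 + 25*r - (r - 6)*(-3*r^2 + 2*r + 25) - 25)/(r^3 - r^2 - 25*r + 25)^2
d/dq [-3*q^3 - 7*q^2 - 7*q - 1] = -9*q^2 - 14*q - 7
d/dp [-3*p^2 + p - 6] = 1 - 6*p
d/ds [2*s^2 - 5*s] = 4*s - 5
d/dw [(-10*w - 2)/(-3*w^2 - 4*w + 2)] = 2*(-15*w^2 - 6*w - 14)/(9*w^4 + 24*w^3 + 4*w^2 - 16*w + 4)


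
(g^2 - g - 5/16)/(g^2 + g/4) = (g - 5/4)/g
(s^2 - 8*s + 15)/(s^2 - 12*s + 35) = (s - 3)/(s - 7)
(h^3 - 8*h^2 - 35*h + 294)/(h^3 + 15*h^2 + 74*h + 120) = (h^2 - 14*h + 49)/(h^2 + 9*h + 20)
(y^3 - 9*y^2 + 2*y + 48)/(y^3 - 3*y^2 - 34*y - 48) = (y - 3)/(y + 3)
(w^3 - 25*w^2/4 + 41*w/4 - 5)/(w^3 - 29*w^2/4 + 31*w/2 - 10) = (w - 1)/(w - 2)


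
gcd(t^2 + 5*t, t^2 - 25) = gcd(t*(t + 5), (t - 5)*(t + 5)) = t + 5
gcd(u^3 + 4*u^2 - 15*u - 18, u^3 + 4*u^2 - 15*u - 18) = u^3 + 4*u^2 - 15*u - 18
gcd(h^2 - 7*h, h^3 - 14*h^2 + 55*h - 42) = h - 7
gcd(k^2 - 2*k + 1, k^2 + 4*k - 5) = k - 1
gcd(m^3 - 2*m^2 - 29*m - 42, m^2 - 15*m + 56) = m - 7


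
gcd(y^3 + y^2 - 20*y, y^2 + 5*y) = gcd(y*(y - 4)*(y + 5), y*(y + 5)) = y^2 + 5*y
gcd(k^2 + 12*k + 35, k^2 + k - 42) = k + 7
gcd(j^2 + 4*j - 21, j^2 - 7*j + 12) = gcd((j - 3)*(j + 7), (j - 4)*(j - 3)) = j - 3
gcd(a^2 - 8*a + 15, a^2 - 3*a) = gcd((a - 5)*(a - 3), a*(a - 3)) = a - 3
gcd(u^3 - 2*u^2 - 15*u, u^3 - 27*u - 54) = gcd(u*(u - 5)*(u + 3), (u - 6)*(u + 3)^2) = u + 3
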